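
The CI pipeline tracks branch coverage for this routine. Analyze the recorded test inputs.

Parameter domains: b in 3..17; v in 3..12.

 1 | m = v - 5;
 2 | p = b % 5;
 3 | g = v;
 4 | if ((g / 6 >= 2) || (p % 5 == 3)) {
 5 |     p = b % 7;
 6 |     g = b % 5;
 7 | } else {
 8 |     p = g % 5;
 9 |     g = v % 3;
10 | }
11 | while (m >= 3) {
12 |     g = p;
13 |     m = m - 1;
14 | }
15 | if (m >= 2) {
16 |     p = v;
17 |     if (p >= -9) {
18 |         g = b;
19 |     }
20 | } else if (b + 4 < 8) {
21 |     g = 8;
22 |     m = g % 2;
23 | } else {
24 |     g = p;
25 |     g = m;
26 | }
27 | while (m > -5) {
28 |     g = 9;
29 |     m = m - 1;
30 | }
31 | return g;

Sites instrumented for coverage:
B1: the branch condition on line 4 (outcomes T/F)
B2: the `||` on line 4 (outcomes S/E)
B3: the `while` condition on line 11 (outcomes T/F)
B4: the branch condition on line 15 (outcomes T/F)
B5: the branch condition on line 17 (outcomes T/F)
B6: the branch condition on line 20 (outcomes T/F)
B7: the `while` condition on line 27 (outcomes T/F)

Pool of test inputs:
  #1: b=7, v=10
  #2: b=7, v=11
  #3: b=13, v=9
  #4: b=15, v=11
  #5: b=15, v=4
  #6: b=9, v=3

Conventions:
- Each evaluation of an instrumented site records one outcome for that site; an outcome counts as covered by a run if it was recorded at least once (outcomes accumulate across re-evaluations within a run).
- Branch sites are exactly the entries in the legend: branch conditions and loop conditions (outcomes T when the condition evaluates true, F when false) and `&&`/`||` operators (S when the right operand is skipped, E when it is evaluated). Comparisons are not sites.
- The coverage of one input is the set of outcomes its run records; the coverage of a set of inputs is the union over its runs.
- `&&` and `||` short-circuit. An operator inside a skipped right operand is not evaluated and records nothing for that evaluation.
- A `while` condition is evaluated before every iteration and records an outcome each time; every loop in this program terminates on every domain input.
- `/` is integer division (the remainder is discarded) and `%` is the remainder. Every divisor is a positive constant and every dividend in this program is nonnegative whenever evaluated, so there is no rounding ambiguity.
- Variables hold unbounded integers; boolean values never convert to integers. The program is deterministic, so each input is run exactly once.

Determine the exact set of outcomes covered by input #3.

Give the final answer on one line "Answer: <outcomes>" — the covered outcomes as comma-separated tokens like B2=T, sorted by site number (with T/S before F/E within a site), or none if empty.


Event log for input #3 (b=13, v=9):
  B2->E, B1->T, B3->T, B3->T, B3->F, B4->T, B5->T, B7->T, B7->T, B7->T
  B7->T, B7->T, B7->T, B7->T, B7->F
collecting distinct outcomes: B1=T, B2=E, B3=T, B3=F, B4=T, B5=T, B7=T, B7=F
Answer: B1=T, B2=E, B3=T, B3=F, B4=T, B5=T, B7=T, B7=F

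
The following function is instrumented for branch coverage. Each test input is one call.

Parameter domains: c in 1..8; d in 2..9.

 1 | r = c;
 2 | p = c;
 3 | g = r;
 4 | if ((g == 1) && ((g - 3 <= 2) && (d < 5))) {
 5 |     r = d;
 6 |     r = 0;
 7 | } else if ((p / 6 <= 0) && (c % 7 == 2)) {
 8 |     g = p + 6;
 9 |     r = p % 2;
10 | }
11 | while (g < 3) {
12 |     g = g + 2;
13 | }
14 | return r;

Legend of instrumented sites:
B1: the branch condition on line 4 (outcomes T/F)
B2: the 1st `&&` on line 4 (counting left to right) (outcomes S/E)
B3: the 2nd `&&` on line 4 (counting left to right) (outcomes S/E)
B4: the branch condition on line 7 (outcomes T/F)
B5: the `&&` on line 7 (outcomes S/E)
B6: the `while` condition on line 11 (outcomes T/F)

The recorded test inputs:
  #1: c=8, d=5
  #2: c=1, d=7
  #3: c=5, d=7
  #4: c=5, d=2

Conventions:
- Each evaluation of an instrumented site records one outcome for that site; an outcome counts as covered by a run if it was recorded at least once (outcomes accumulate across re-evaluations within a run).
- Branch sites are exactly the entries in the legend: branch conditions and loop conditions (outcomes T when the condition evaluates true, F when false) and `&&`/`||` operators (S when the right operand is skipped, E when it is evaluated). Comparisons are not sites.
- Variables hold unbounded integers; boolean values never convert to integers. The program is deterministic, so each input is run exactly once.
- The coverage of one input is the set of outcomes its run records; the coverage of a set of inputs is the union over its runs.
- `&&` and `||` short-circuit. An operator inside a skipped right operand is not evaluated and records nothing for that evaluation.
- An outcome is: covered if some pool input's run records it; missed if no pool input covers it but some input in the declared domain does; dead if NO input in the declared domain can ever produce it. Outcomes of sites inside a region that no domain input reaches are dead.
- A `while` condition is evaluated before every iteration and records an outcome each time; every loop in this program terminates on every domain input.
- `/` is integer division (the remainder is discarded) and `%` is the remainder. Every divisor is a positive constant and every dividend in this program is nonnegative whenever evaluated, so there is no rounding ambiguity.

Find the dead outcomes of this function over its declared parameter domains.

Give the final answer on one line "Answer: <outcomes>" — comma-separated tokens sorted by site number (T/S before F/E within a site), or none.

checking every outcome against all 64 domain inputs:
  B3=S: unreachable across the whole domain -> dead
  reachable outcomes have witnesses, e.g. B1=T (e.g. c=1, d=2), B1=F (e.g. c=1, d=5), B2=S (e.g. c=2, d=2), B2=E (e.g. c=1, d=2)

Answer: B3=S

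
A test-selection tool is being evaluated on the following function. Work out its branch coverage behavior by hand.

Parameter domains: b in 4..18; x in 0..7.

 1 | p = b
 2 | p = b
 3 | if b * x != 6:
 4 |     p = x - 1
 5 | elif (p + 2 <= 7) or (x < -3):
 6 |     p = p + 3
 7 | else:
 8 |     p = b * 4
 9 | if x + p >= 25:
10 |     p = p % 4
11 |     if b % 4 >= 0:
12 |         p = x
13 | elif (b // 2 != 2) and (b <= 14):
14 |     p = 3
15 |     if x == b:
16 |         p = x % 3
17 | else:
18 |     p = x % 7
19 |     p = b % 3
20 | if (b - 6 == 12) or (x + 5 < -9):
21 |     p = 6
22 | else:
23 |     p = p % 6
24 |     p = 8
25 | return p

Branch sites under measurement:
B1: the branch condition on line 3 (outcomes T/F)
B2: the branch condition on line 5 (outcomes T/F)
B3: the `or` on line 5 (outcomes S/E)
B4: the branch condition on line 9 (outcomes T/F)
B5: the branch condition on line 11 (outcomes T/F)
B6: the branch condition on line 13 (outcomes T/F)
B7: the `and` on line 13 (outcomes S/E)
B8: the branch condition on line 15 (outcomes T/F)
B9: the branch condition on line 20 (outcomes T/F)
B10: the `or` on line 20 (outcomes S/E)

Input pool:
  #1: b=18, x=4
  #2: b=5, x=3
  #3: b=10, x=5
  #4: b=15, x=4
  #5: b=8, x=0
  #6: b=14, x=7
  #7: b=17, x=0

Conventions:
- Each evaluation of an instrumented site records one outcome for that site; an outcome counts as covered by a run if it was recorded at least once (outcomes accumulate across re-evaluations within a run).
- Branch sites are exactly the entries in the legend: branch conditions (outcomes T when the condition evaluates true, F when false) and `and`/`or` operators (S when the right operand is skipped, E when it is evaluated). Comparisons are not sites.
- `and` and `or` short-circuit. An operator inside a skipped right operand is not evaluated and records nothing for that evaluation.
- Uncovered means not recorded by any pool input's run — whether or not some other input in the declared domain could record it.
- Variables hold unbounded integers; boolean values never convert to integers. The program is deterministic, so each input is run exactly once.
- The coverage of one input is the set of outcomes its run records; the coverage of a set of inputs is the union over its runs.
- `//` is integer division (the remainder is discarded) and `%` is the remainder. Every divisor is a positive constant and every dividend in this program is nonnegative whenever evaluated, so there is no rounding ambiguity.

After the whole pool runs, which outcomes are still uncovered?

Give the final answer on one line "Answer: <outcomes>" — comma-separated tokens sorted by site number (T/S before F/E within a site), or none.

#1 (b=18, x=4) -> covered: B1=T, B4=F, B6=F, B7=E, B9=T, B10=S
#2 (b=5, x=3) -> covered: B1=T, B4=F, B6=F, B7=S, B9=F, B10=E
#3 (b=10, x=5) -> covered: B1=T, B4=F, B6=T, B7=E, B8=F, B9=F, B10=E
#4 (b=15, x=4) -> covered: B1=T, B4=F, B6=F, B7=E, B9=F, B10=E
#5 (b=8, x=0) -> covered: B1=T, B4=F, B6=T, B7=E, B8=F, B9=F, B10=E
#6 (b=14, x=7) -> covered: B1=T, B4=F, B6=T, B7=E, B8=F, B9=F, B10=E
#7 (b=17, x=0) -> covered: B1=T, B4=F, B6=F, B7=E, B9=F, B10=E
union over the pool: B1=T, B4=F, B6=T, B6=F, B7=S, B7=E, B8=F, B9=T, B9=F, B10=S, B10=E
uncovered (9 of 20): B1=F, B2=T, B2=F, B3=S, B3=E, B4=T, B5=T, B5=F, B8=T

Answer: B1=F, B2=T, B2=F, B3=S, B3=E, B4=T, B5=T, B5=F, B8=T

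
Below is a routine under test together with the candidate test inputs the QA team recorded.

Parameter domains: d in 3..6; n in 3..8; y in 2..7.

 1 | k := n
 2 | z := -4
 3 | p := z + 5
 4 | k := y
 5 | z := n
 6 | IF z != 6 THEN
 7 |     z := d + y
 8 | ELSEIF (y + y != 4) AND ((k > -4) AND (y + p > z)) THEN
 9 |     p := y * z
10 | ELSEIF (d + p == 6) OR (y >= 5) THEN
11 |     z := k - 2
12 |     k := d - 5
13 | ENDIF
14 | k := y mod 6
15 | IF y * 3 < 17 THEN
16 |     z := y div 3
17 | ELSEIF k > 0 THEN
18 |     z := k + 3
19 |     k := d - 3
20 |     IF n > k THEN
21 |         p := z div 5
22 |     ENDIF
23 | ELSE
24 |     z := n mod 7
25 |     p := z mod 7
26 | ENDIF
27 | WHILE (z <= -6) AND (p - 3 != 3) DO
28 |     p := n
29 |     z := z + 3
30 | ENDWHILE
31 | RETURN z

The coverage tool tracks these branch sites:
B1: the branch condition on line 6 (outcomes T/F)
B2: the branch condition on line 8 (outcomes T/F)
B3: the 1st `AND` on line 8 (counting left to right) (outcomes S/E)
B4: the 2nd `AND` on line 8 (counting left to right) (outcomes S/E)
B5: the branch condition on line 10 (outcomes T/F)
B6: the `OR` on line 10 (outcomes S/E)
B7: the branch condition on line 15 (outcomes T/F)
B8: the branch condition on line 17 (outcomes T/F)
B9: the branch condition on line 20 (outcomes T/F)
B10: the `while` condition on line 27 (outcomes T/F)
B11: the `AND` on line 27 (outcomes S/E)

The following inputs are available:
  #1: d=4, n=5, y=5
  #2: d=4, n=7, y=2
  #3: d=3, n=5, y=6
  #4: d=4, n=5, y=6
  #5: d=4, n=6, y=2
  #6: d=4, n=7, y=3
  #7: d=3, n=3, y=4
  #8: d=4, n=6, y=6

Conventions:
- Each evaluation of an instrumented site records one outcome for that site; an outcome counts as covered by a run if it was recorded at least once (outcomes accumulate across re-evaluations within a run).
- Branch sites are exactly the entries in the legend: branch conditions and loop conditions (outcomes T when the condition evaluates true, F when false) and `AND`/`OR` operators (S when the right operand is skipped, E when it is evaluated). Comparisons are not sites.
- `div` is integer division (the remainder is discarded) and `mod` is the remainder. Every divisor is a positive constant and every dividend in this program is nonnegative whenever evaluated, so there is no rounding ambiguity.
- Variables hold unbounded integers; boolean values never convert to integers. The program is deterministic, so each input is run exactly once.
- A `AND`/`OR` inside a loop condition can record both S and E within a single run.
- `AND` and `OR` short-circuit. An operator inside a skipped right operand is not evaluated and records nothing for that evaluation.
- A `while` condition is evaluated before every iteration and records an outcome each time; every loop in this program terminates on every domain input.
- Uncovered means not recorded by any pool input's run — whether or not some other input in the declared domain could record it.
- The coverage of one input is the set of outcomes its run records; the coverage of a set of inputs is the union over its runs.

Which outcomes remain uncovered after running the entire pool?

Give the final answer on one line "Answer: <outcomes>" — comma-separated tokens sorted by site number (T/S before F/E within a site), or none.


#1 (d=4, n=5, y=5) -> B1->T, B7->T, B11->S, B10->F; covered: B1=T, B7=T, B10=F, B11=S
#2 (d=4, n=7, y=2) -> B1->T, B7->T, B11->S, B10->F; covered: B1=T, B7=T, B10=F, B11=S
#3 (d=3, n=5, y=6) -> B1->T, B7->F, B8->F, B11->S, B10->F; covered: B1=T, B7=F, B8=F, B10=F, B11=S
#4 (d=4, n=5, y=6) -> B1->T, B7->F, B8->F, B11->S, B10->F; covered: B1=T, B7=F, B8=F, B10=F, B11=S
#5 (d=4, n=6, y=2) -> B1->F, B3->S, B2->F, B6->E, B5->F, B7->T, B11->S, B10->F; covered: B1=F, B2=F, B3=S, B5=F, B6=E, B7=T, B10=F, B11=S
#6 (d=4, n=7, y=3) -> B1->T, B7->T, B11->S, B10->F; covered: B1=T, B7=T, B10=F, B11=S
#7 (d=3, n=3, y=4) -> B1->T, B7->T, B11->S, B10->F; covered: B1=T, B7=T, B10=F, B11=S
#8 (d=4, n=6, y=6) -> B1->F, B3->E, B4->E, B2->T, B7->F, B8->F, B11->S, B10->F; covered: B1=F, B2=T, B3=E, B4=E, B7=F, B8=F, B10=F, B11=S
union over the pool: B1=T, B1=F, B2=T, B2=F, B3=S, B3=E, B4=E, B5=F, B6=E, B7=T, B7=F, B8=F, B10=F, B11=S
uncovered (8 of 22): B4=S, B5=T, B6=S, B8=T, B9=T, B9=F, B10=T, B11=E
Answer: B4=S, B5=T, B6=S, B8=T, B9=T, B9=F, B10=T, B11=E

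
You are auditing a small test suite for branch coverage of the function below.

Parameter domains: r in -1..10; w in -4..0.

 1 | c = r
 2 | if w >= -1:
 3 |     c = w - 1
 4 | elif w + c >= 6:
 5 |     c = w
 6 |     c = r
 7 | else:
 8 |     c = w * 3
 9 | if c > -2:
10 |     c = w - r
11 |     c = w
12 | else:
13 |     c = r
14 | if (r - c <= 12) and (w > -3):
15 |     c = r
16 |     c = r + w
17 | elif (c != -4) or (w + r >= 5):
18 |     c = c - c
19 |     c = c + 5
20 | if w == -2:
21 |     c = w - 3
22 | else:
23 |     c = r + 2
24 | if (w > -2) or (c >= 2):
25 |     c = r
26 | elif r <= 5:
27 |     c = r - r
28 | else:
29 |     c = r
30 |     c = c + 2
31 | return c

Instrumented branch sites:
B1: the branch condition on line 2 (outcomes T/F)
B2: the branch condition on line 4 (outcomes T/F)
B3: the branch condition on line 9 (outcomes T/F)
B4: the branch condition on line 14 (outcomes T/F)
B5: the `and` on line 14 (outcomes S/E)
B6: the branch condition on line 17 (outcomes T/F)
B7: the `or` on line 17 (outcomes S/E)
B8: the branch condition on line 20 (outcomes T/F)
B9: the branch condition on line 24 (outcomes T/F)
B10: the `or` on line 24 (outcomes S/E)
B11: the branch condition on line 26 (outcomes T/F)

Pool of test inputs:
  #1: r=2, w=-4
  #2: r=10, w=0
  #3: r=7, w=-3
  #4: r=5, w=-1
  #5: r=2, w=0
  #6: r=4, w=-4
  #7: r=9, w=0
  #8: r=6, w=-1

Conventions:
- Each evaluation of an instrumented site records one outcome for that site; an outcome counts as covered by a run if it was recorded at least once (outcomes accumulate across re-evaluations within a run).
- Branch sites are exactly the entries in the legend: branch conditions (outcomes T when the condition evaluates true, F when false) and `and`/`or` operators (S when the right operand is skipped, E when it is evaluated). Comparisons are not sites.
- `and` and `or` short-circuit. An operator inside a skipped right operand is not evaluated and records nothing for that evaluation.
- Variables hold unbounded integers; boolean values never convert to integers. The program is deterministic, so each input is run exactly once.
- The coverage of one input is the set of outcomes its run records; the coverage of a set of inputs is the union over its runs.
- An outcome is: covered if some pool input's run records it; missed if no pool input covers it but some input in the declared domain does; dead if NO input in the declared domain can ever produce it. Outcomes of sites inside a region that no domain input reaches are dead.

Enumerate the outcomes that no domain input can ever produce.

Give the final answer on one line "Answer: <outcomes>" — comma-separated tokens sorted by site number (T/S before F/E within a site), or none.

sweeping the full domain (60 inputs) for each outcome:
  B6=F: no domain input ever produces it -> dead
  reachable outcomes have witnesses, e.g. B1=T (e.g. r=-1, w=-1), B1=F (e.g. r=-1, w=-4), B2=T (e.g. r=8, w=-2), B2=F (e.g. r=-1, w=-4)

Answer: B6=F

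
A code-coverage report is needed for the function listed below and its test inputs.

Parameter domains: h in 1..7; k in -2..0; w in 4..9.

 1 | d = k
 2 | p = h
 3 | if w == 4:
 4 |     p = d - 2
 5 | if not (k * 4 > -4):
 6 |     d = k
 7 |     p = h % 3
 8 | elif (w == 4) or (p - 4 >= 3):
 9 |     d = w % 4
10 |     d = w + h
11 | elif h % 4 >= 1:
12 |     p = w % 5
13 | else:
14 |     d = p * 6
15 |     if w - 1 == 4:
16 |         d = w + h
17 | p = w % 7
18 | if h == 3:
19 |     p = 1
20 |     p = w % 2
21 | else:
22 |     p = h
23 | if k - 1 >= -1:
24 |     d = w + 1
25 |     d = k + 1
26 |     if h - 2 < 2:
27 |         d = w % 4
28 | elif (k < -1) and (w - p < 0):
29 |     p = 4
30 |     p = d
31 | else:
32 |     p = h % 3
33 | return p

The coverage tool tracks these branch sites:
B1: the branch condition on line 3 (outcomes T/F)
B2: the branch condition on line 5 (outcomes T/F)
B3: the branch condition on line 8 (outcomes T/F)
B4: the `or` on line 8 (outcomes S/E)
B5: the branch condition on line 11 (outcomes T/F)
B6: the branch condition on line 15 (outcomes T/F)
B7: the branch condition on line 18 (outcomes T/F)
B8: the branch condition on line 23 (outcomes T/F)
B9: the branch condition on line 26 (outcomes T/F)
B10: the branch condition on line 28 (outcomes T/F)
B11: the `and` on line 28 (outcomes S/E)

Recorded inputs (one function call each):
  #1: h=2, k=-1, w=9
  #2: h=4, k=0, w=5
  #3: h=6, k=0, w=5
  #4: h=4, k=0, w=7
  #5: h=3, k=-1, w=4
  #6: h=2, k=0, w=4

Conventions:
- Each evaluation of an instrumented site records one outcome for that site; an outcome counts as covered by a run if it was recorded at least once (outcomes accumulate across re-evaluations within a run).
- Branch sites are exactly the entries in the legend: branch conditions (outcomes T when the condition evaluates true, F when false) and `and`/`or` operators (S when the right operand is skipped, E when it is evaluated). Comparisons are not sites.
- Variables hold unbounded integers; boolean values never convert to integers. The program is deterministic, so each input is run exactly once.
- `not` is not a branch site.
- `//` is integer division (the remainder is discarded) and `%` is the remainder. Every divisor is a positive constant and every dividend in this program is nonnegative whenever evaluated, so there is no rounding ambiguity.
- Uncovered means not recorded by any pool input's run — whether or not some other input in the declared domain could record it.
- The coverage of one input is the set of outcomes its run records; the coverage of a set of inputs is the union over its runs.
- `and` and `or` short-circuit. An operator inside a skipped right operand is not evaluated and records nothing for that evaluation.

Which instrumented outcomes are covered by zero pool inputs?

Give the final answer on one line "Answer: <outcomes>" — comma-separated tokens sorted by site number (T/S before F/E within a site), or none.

input #1, h=2, k=-1, w=9: outcomes B1=F, B2=T, B7=F, B8=F, B10=F, B11=S
input #2, h=4, k=0, w=5: outcomes B1=F, B2=F, B3=F, B4=E, B5=F, B6=T, B7=F, B8=T, B9=F
input #3, h=6, k=0, w=5: outcomes B1=F, B2=F, B3=F, B4=E, B5=T, B7=F, B8=T, B9=F
input #4, h=4, k=0, w=7: outcomes B1=F, B2=F, B3=F, B4=E, B5=F, B6=F, B7=F, B8=T, B9=F
input #5, h=3, k=-1, w=4: outcomes B1=T, B2=T, B7=T, B8=F, B10=F, B11=S
input #6, h=2, k=0, w=4: outcomes B1=T, B2=F, B3=T, B4=S, B7=F, B8=T, B9=T
union over the pool: B1=T, B1=F, B2=T, B2=F, B3=T, B3=F, B4=S, B4=E, B5=T, B5=F, B6=T, B6=F, B7=T, B7=F, B8=T, B8=F, B9=T, B9=F, B10=F, B11=S
uncovered (2 of 22): B10=T, B11=E

Answer: B10=T, B11=E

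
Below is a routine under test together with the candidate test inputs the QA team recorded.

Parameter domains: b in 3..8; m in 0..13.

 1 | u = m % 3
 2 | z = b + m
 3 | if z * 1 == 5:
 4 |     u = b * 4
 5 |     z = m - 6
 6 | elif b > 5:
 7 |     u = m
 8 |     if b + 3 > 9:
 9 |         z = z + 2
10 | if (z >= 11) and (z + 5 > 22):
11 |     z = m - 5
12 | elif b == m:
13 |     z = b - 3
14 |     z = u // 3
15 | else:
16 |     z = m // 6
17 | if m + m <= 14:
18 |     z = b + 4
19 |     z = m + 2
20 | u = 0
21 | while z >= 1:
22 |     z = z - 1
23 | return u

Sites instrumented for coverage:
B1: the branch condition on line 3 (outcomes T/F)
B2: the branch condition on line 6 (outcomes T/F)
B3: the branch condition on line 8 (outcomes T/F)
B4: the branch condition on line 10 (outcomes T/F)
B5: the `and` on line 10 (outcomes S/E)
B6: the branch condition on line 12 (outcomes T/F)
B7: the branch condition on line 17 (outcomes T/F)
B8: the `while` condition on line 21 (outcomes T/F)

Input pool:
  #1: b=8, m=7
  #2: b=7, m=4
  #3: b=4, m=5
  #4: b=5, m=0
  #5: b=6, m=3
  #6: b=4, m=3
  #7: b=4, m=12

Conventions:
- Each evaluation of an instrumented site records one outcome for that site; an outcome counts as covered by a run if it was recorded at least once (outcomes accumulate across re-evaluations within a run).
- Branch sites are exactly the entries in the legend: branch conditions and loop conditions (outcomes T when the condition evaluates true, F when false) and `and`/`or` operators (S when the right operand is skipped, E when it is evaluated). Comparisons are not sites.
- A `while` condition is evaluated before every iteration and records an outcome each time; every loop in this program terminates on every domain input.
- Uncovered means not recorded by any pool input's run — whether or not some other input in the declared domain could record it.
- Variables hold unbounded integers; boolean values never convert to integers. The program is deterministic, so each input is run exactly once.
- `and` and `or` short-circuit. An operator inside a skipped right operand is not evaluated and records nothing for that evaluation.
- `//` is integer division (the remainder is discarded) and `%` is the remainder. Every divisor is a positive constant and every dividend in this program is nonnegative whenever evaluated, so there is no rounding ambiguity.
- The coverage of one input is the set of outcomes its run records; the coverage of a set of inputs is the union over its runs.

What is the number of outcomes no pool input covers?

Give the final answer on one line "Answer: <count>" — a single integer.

run #1 (b=8, m=7) runs B1->F, B2->T, B3->T, B5->E, B4->F, B6->F, B7->T, B8->T, B8->T, B8->T, B8->T, B8->T, B8->T, B8->T, ...; records B1=F, B2=T, B3=T, B4=F, B5=E, B6=F, B7=T, B8=T, B8=F
run #2 (b=7, m=4) runs B1->F, B2->T, B3->T, B5->E, B4->F, B6->F, B7->T, B8->T, B8->T, B8->T, B8->T, B8->T, B8->T, B8->F; records B1=F, B2=T, B3=T, B4=F, B5=E, B6=F, B7=T, B8=T, B8=F
run #3 (b=4, m=5) runs B1->F, B2->F, B5->S, B4->F, B6->F, B7->T, B8->T, B8->T, B8->T, B8->T, B8->T, B8->T, B8->T, B8->F; records B1=F, B2=F, B4=F, B5=S, B6=F, B7=T, B8=T, B8=F
run #4 (b=5, m=0) runs B1->T, B5->S, B4->F, B6->F, B7->T, B8->T, B8->T, B8->F; records B1=T, B4=F, B5=S, B6=F, B7=T, B8=T, B8=F
run #5 (b=6, m=3) runs B1->F, B2->T, B3->F, B5->S, B4->F, B6->F, B7->T, B8->T, B8->T, B8->T, B8->T, B8->T, B8->F; records B1=F, B2=T, B3=F, B4=F, B5=S, B6=F, B7=T, B8=T, B8=F
run #6 (b=4, m=3) runs B1->F, B2->F, B5->S, B4->F, B6->F, B7->T, B8->T, B8->T, B8->T, B8->T, B8->T, B8->F; records B1=F, B2=F, B4=F, B5=S, B6=F, B7=T, B8=T, B8=F
run #7 (b=4, m=12) runs B1->F, B2->F, B5->E, B4->F, B6->F, B7->F, B8->T, B8->T, B8->F; records B1=F, B2=F, B4=F, B5=E, B6=F, B7=F, B8=T, B8=F
union over the pool: B1=T, B1=F, B2=T, B2=F, B3=T, B3=F, B4=F, B5=S, B5=E, B6=F, B7=T, B7=F, B8=T, B8=F
uncovered (2 of 16): B4=T, B6=T

Answer: 2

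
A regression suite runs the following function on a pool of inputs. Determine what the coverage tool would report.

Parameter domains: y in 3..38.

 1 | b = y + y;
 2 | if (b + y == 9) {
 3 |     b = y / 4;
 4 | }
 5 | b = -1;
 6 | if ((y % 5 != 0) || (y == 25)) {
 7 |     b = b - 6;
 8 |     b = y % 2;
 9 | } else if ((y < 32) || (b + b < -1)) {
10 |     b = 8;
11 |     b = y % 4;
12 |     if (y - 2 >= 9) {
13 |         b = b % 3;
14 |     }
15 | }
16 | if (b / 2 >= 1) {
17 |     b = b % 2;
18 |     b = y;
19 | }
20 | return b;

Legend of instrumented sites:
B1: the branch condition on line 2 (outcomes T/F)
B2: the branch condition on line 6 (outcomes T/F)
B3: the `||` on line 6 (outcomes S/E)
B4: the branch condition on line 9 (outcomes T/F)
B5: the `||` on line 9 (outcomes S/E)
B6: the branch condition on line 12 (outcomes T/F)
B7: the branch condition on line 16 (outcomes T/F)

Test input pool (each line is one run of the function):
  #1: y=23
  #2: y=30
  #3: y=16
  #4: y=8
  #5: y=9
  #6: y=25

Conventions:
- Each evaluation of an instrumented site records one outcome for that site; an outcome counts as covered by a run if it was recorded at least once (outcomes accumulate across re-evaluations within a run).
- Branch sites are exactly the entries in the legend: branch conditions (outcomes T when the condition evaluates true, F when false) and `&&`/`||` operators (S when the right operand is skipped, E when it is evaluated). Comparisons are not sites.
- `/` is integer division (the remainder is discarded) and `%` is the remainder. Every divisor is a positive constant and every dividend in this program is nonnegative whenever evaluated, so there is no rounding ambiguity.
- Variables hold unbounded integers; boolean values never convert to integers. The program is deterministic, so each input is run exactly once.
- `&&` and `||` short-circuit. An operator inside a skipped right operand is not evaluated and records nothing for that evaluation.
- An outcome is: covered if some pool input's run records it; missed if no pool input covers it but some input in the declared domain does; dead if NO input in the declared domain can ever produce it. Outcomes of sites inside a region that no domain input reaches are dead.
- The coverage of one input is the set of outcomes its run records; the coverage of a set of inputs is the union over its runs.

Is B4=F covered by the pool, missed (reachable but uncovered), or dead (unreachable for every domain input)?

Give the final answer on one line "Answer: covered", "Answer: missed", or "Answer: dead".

no pool input records B4=F
checking all 36 inputs in the declared domain: B4=F is never recorded -> dead

Answer: dead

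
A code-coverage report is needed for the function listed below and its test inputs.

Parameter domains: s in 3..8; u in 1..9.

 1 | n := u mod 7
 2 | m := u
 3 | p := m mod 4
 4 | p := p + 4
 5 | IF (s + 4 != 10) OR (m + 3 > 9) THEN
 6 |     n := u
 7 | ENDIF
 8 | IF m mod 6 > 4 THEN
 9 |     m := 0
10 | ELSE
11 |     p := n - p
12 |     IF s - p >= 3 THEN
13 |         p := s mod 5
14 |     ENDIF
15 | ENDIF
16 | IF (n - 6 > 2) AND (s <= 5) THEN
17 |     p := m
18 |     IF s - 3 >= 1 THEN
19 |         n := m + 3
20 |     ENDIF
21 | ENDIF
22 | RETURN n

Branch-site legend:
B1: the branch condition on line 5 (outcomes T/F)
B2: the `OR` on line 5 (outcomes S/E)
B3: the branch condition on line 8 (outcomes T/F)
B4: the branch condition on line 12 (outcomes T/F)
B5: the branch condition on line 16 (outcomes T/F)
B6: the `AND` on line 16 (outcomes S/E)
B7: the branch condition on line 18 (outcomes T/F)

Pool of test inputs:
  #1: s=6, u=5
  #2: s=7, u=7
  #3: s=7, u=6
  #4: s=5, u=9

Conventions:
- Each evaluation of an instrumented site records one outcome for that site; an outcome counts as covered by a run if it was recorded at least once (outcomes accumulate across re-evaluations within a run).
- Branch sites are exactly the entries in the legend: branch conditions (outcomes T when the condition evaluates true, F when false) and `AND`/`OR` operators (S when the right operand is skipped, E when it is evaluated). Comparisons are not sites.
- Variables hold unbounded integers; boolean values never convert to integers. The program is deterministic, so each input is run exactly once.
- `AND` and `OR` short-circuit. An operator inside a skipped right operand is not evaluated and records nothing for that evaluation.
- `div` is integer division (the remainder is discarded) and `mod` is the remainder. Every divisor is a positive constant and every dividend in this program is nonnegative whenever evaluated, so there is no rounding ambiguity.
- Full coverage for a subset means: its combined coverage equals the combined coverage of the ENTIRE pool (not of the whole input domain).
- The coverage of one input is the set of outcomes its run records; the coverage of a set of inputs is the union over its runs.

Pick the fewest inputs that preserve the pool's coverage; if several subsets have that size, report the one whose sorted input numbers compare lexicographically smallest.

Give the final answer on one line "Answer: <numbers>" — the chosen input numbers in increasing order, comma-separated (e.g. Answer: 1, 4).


#1 (s=6, u=5) -> covered: B1=F, B2=E, B3=T, B5=F, B6=S
#2 (s=7, u=7) -> covered: B1=T, B2=S, B3=F, B4=T, B5=F, B6=S
#3 (s=7, u=6) -> covered: B1=T, B2=S, B3=F, B4=T, B5=F, B6=S
#4 (s=5, u=9) -> covered: B1=T, B2=S, B3=F, B4=F, B5=T, B6=E, B7=T
the full pool covers 13 outcomes: B1=T, B1=F, B2=S, B2=E, B3=T, B3=F, B4=T, B4=F, B5=T, B5=F, B6=S, B6=E, B7=T
every size-1 subset falls short of the 13 outcomes (best: 7/13)
every size-2 subset falls short of the 13 outcomes (best: 12/13)
size 3: inputs {1, 2, 4} cover all 13 outcomes, and no lexicographically smaller subset of this size does
Answer: 1, 2, 4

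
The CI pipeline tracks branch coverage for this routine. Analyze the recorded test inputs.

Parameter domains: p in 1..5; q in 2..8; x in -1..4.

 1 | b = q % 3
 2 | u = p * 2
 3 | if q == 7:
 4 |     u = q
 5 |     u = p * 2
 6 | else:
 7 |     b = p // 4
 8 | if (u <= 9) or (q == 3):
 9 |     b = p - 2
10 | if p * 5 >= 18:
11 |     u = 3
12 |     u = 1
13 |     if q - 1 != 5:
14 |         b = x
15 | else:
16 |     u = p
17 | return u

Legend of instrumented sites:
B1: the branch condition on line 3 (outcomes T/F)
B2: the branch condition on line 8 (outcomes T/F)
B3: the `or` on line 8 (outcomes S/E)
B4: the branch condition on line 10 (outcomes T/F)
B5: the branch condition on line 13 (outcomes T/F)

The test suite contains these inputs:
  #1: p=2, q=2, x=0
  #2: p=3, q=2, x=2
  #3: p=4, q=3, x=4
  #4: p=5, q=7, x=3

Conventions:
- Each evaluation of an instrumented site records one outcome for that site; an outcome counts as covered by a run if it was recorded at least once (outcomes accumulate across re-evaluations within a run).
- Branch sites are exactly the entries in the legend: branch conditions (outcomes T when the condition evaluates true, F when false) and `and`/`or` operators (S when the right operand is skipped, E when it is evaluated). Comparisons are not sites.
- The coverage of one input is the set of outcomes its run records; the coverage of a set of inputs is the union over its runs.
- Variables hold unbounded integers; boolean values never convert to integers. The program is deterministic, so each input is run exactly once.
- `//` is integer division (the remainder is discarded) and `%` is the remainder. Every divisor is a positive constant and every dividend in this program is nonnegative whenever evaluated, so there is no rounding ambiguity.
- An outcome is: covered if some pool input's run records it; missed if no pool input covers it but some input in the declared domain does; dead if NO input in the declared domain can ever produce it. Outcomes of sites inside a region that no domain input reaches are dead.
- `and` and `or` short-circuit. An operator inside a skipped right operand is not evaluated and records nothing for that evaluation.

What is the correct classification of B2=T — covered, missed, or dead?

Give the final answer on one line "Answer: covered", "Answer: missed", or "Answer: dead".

B2=T is recorded by pool input(s) 1, 2, 3 -> covered

Answer: covered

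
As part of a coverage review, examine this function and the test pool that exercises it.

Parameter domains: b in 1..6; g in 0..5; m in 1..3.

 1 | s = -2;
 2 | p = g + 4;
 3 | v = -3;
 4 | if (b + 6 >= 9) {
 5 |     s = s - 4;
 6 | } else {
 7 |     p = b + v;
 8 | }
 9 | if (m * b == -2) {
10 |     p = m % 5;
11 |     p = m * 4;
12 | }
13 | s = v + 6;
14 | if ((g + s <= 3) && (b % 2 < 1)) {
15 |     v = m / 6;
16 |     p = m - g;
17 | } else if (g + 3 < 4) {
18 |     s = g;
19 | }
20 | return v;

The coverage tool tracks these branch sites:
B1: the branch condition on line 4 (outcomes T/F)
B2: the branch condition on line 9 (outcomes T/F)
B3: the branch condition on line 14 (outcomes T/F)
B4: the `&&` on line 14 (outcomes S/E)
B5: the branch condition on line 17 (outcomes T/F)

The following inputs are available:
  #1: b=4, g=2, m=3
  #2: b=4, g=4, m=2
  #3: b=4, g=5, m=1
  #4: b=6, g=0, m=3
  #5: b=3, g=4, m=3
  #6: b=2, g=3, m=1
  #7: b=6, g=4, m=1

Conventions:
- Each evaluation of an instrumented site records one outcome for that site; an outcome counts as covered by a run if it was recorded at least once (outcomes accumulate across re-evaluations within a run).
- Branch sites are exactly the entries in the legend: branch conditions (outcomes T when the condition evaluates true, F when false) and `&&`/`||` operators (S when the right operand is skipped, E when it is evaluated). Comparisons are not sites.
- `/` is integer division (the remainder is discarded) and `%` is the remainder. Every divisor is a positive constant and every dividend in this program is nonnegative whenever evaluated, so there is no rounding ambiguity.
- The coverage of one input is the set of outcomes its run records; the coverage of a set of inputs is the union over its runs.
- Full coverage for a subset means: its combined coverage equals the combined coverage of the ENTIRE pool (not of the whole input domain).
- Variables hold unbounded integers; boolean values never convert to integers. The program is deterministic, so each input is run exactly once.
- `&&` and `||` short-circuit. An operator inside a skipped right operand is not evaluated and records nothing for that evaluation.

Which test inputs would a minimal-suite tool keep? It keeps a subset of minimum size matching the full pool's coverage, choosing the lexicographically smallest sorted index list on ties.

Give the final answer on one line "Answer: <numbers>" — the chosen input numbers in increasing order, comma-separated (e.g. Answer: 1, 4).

input #1, b=4, g=2, m=3: events B1->T, B2->F, B4->S, B3->F, B5->F; outcomes B1=T, B2=F, B3=F, B4=S, B5=F
input #2, b=4, g=4, m=2: events B1->T, B2->F, B4->S, B3->F, B5->F; outcomes B1=T, B2=F, B3=F, B4=S, B5=F
input #3, b=4, g=5, m=1: events B1->T, B2->F, B4->S, B3->F, B5->F; outcomes B1=T, B2=F, B3=F, B4=S, B5=F
input #4, b=6, g=0, m=3: events B1->T, B2->F, B4->E, B3->T; outcomes B1=T, B2=F, B3=T, B4=E
input #5, b=3, g=4, m=3: events B1->T, B2->F, B4->S, B3->F, B5->F; outcomes B1=T, B2=F, B3=F, B4=S, B5=F
input #6, b=2, g=3, m=1: events B1->F, B2->F, B4->S, B3->F, B5->F; outcomes B1=F, B2=F, B3=F, B4=S, B5=F
input #7, b=6, g=4, m=1: events B1->T, B2->F, B4->S, B3->F, B5->F; outcomes B1=T, B2=F, B3=F, B4=S, B5=F
pool-wide coverage (8 outcomes): B1=T, B1=F, B2=F, B3=T, B3=F, B4=S, B4=E, B5=F
size 1 is not enough: best union over all size-1 subsets is 5/8
inputs {4, 6} (size 2) cover everything; no size-2 subset with a lexicographically smaller index list covers all 8

Answer: 4, 6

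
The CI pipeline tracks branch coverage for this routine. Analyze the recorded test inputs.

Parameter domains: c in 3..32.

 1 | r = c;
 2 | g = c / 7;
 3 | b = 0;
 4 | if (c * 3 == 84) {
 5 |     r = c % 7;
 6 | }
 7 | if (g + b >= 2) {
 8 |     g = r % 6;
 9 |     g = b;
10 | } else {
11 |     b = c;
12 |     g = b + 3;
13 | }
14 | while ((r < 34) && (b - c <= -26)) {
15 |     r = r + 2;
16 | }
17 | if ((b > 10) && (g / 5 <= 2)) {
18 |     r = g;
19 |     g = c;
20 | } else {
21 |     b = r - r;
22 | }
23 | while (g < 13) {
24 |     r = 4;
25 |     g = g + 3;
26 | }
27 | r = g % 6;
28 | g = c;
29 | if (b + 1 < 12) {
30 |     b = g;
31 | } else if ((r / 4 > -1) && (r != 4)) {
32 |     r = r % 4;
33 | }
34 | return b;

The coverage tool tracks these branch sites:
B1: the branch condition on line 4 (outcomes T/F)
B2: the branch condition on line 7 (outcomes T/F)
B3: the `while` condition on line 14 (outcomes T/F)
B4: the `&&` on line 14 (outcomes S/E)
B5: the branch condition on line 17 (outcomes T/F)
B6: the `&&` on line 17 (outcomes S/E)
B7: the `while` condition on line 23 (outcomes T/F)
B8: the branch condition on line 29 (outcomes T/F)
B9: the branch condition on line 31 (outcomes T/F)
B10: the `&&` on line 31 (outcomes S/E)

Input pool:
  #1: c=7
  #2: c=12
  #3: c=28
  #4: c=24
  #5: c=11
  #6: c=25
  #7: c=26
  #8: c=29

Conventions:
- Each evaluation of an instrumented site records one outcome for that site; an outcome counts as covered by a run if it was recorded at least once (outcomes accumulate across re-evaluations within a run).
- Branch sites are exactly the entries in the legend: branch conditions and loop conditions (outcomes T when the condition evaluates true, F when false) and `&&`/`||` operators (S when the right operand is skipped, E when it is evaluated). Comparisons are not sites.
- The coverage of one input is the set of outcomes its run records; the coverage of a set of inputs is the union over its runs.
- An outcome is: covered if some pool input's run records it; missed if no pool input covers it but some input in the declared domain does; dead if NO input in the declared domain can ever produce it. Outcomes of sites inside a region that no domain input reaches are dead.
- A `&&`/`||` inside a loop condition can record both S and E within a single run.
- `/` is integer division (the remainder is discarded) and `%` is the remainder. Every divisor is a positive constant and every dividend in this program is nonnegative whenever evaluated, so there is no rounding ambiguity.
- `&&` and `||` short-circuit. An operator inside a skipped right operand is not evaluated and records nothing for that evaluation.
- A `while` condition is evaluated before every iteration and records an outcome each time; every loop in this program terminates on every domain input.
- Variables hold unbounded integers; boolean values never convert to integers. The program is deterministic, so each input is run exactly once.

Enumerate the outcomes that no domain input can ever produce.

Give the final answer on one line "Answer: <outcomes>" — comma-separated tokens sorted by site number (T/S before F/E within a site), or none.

exhaustive pass over the 30-input domain:
  B9=F: never recorded by any domain input -> dead
  B10=S: never recorded by any domain input -> dead
  reachable outcomes have witnesses, e.g. B1=T (e.g. c=28), B1=F (e.g. c=3), B2=T (e.g. c=14), B2=F (e.g. c=3)

Answer: B9=F, B10=S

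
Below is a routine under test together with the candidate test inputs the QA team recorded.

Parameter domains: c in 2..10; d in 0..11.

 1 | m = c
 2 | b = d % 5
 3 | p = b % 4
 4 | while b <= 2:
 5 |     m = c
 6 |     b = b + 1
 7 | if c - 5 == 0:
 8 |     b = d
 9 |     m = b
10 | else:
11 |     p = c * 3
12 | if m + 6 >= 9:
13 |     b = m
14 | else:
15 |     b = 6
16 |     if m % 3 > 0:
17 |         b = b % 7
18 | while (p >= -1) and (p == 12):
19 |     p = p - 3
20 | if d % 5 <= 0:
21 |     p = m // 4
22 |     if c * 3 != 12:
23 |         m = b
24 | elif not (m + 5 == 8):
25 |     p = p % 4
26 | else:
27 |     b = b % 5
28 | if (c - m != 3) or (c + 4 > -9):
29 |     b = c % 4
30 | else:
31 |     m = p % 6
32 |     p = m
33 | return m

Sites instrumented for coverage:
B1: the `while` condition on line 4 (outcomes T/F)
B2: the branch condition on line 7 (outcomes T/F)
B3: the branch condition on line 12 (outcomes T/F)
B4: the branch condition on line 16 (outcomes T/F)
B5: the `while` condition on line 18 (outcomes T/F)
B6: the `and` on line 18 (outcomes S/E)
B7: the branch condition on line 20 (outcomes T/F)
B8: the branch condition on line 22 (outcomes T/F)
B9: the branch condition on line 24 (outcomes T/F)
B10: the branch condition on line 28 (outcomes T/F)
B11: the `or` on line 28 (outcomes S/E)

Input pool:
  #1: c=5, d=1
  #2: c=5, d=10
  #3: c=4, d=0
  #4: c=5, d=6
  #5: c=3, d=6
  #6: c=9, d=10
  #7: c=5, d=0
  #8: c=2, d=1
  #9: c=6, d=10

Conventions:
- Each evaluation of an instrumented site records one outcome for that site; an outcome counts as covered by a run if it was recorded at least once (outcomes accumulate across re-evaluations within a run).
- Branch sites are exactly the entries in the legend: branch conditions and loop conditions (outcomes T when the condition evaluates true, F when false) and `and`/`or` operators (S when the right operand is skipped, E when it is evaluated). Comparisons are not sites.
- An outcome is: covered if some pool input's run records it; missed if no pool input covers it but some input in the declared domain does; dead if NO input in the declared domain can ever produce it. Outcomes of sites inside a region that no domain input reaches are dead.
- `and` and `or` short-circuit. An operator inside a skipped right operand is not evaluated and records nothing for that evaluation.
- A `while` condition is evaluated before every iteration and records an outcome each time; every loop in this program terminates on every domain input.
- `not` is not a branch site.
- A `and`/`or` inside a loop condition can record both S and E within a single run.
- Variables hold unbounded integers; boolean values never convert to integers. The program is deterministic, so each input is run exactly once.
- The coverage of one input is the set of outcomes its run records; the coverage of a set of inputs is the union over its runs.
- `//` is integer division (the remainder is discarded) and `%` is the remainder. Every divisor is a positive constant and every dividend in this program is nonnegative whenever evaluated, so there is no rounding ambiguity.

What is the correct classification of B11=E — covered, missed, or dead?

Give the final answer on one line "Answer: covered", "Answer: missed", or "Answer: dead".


no pool input records B11=E
but domain input (c=5, d=2) does record it -> reachable, so missed
Answer: missed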